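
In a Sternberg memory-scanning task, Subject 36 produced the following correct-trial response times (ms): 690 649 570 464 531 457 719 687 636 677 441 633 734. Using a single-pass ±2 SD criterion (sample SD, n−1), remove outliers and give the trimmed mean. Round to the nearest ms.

n = 13, ΣRT = 7888, M = 606.769
Σ(x−M)² = 127792.31; s = √(127792.31/12) = 103.196
Cutoffs: 606.769 ± 2·103.196 → [400.4, 813.2]
No RTs fall outside the cutoffs; all 13 retained. Mean = 7888/13 = 606.769

607 ms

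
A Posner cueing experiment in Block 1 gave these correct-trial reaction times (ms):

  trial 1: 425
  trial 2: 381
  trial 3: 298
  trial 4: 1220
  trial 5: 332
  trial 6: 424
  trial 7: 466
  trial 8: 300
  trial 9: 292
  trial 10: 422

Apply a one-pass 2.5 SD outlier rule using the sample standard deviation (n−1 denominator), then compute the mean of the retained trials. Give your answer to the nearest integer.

n = 10, ΣRT = 4560, M = 456.000
Σ(x−M)² = 684134.00; s = √(684134.00/9) = 275.708
Cutoffs: 456.000 ± 2.5·275.708 → [-233.3, 1145.3]
Outside: 1220 → excluded.
Retained (n=9): Σ = 3340, mean = 3340/9 = 371.111

371 ms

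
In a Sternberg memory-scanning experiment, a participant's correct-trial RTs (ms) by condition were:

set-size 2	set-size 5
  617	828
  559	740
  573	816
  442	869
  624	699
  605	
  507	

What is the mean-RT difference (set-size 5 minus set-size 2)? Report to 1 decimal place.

M(set-size 2) = 3927/7 = 561.000
M(set-size 5) = 3952/5 = 790.400
Difference = 790.400 − 561.000 = 229.400 ms

229.4 ms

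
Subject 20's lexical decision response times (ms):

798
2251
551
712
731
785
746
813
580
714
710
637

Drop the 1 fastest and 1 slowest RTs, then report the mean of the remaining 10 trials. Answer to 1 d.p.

722.6 ms

Sorted: 551, 580, 637, 710, 712, 714, 731, 746, 785, 798, 813, 2251
Drop lowest 1 (551) and highest 1 (2251)
Remaining (n=10): Σ = 7226, mean = 7226/10 = 722.600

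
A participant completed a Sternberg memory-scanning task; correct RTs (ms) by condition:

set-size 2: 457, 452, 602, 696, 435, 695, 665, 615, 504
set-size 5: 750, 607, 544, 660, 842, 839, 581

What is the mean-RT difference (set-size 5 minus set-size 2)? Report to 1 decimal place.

M(set-size 2) = 5121/9 = 569.000
M(set-size 5) = 4823/7 = 689.000
Difference = 689.000 − 569.000 = 120.000 ms

120.0 ms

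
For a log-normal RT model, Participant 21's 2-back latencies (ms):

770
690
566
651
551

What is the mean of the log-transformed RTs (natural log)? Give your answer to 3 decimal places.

ln(RT): 6.6464, 6.5367, 6.3386, 6.4785, 6.3117
Σ ln(RT) = 32.3119
Mean = 32.3119/5 = 6.46238

6.462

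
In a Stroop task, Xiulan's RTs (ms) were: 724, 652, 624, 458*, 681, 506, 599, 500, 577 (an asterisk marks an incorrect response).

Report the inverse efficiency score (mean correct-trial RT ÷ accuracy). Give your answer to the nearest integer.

Correct trials (n=8): 724, 652, 624, 681, 506, 599, 500, 577
Mean correct RT = 4863/8 = 607.8750 ms
Proportion correct = 8/9
IES = 607.8750 / (8/9) = 683.859 ms

684 ms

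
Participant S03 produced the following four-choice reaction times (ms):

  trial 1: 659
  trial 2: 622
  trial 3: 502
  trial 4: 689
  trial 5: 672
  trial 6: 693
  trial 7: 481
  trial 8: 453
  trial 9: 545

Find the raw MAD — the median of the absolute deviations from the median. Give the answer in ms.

71 ms

Sorted: 453, 481, 502, 545, 622, 659, 672, 689, 693 → median = 622
|x − 622|: 37, 0, 120, 67, 50, 71, 141, 169, 77
Sorted deviations: 0, 37, 50, 67, 71, 77, 120, 141, 169 → MAD = 71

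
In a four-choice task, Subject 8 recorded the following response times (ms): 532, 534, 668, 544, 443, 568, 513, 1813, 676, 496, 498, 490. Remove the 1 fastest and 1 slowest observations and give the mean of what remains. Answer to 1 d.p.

Sorted: 443, 490, 496, 498, 513, 532, 534, 544, 568, 668, 676, 1813
Drop lowest 1 (443) and highest 1 (1813)
Remaining (n=10): Σ = 5519, mean = 5519/10 = 551.900

551.9 ms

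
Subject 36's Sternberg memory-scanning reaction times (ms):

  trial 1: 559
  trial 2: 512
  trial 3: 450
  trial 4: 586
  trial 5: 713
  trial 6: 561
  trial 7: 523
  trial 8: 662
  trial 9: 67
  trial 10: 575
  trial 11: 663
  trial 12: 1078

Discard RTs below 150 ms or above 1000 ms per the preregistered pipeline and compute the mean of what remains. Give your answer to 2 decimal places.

580.40 ms

Excluded: 67, 1078
Retained (n=10): Σ = 5804
Mean = 5804/10 = 580.4000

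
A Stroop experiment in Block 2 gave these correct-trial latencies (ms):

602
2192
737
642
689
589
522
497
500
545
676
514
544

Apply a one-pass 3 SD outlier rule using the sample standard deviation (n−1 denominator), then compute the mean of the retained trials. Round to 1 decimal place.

588.1 ms

n = 13, ΣRT = 9249, M = 711.462
Σ(x−M)² = 2447561.23; s = √(2447561.23/12) = 451.623
Cutoffs: 711.462 ± 3·451.623 → [-643.4, 2066.3]
Outside: 2192 → excluded.
Retained (n=12): Σ = 7057, mean = 7057/12 = 588.083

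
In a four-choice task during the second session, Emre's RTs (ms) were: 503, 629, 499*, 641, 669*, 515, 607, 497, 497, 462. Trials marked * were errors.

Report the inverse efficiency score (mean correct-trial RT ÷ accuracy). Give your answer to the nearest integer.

680 ms

Correct trials (n=8): 503, 629, 641, 515, 607, 497, 497, 462
Mean correct RT = 4351/8 = 543.8750 ms
Proportion correct = 8/10
IES = 543.8750 / (8/10) = 679.844 ms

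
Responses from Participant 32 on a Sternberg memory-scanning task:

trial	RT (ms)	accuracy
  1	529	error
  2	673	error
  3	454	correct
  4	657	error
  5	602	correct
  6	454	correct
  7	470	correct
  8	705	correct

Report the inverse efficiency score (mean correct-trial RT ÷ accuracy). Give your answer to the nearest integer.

Correct trials (n=5): 454, 602, 454, 470, 705
Mean correct RT = 2685/5 = 537.0000 ms
Proportion correct = 5/8
IES = 537.0000 / (5/8) = 859.200 ms

859 ms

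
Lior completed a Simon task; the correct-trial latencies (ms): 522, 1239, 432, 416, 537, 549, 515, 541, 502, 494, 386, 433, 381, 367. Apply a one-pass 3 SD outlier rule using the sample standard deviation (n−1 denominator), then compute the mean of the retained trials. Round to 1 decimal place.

n = 14, ΣRT = 7314, M = 522.429
Σ(x−M)² = 606293.43; s = √(606293.43/13) = 215.958
Cutoffs: 522.429 ± 3·215.958 → [-125.4, 1170.3]
Outside: 1239 → excluded.
Retained (n=13): Σ = 6075, mean = 6075/13 = 467.308

467.3 ms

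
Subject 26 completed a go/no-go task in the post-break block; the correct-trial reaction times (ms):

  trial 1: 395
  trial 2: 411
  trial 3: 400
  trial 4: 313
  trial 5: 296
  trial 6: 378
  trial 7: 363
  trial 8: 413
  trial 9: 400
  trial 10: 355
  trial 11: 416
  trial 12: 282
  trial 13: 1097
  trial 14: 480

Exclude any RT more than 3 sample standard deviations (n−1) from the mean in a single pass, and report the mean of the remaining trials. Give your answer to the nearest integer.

377 ms

n = 14, ΣRT = 5999, M = 428.500
Σ(x−M)² = 517595.50; s = √(517595.50/13) = 199.537
Cutoffs: 428.500 ± 3·199.537 → [-170.1, 1027.1]
Outside: 1097 → excluded.
Retained (n=13): Σ = 4902, mean = 4902/13 = 377.077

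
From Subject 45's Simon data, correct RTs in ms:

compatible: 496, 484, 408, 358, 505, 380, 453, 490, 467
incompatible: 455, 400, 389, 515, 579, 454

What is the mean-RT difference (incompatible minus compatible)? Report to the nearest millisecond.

M(compatible) = 4041/9 = 449.000
M(incompatible) = 2792/6 = 465.333
Difference = 465.333 − 449.000 = 16.333 ms

16 ms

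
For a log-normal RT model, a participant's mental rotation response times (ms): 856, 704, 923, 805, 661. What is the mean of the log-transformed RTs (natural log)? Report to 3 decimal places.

ln(RT): 6.7523, 6.5568, 6.8276, 6.6908, 6.4938
Σ ln(RT) = 33.3213
Mean = 33.3213/5 = 6.66425

6.664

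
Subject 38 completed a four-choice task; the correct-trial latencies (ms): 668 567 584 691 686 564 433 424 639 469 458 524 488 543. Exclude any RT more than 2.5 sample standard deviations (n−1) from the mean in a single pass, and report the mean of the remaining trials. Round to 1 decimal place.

552.7 ms

n = 14, ΣRT = 7738, M = 552.714
Σ(x−M)² = 110918.86; s = √(110918.86/13) = 92.370
Cutoffs: 552.714 ± 2.5·92.370 → [321.8, 783.6]
No RTs fall outside the cutoffs; all 14 retained. Mean = 7738/14 = 552.714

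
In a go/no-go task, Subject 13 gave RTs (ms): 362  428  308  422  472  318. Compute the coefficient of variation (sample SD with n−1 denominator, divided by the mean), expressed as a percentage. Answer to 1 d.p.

n = 6, Σ = 2310, M = 385.0000
Σ(x−M)² = 21734.000; s = √(21734.000/5) = 65.9303
CV = 65.9303 / 385.0000 = 0.17125 = 17.125%

17.1%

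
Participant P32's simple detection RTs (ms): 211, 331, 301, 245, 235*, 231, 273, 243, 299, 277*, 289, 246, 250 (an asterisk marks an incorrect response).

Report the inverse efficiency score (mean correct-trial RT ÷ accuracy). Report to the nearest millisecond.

Correct trials (n=11): 211, 331, 301, 245, 231, 273, 243, 299, 289, 246, 250
Mean correct RT = 2919/11 = 265.3636 ms
Proportion correct = 11/13
IES = 265.3636 / (11/13) = 313.612 ms

314 ms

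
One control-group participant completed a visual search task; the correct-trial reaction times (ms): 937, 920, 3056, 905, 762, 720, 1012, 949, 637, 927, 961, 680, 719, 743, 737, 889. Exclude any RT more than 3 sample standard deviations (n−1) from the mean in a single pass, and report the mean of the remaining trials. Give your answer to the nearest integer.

n = 16, ΣRT = 15554, M = 972.125
Σ(x−M)² = 4839405.75; s = √(4839405.75/15) = 568.003
Cutoffs: 972.125 ± 3·568.003 → [-731.9, 2676.1]
Outside: 3056 → excluded.
Retained (n=15): Σ = 12498, mean = 12498/15 = 833.200

833 ms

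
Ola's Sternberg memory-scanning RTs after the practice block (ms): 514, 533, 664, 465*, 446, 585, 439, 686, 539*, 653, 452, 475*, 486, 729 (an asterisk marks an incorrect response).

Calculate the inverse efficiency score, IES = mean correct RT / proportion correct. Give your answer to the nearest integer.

Correct trials (n=11): 514, 533, 664, 446, 585, 439, 686, 653, 452, 486, 729
Mean correct RT = 6187/11 = 562.4545 ms
Proportion correct = 11/14
IES = 562.4545 / (11/14) = 715.851 ms

716 ms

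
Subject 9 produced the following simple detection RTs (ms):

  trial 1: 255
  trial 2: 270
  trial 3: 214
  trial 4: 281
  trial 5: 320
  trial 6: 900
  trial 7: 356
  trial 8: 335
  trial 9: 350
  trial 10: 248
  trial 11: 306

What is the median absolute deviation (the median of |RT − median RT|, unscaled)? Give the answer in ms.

44 ms

Sorted: 214, 248, 255, 270, 281, 306, 320, 335, 350, 356, 900 → median = 306
|x − 306|: 51, 36, 92, 25, 14, 594, 50, 29, 44, 58, 0
Sorted deviations: 0, 14, 25, 29, 36, 44, 50, 51, 58, 92, 594 → MAD = 44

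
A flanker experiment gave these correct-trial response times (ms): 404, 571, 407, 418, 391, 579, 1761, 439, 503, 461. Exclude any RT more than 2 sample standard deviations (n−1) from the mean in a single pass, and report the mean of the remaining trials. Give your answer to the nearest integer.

464 ms

n = 10, ΣRT = 5934, M = 593.400
Σ(x−M)² = 1555888.40; s = √(1555888.40/9) = 415.784
Cutoffs: 593.400 ± 2·415.784 → [-238.2, 1425.0]
Outside: 1761 → excluded.
Retained (n=9): Σ = 4173, mean = 4173/9 = 463.667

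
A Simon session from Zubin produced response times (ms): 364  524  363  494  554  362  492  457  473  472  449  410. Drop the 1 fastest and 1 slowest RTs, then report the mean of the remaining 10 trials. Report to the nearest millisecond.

Sorted: 362, 363, 364, 410, 449, 457, 472, 473, 492, 494, 524, 554
Drop lowest 1 (362) and highest 1 (554)
Remaining (n=10): Σ = 4498, mean = 4498/10 = 449.800

450 ms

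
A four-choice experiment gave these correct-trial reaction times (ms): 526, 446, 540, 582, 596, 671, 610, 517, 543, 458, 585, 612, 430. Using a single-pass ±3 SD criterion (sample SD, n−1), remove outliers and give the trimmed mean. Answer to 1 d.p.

n = 13, ΣRT = 7116, M = 547.385
Σ(x−M)² = 61855.08; s = √(61855.08/12) = 71.795
Cutoffs: 547.385 ± 3·71.795 → [332.0, 762.8]
No RTs fall outside the cutoffs; all 13 retained. Mean = 7116/13 = 547.385

547.4 ms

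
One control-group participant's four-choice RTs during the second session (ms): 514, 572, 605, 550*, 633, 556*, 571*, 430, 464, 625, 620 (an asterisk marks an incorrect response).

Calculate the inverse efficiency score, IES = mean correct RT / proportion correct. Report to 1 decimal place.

Correct trials (n=8): 514, 572, 605, 633, 430, 464, 625, 620
Mean correct RT = 4463/8 = 557.8750 ms
Proportion correct = 8/11
IES = 557.8750 / (8/11) = 767.078 ms

767.1 ms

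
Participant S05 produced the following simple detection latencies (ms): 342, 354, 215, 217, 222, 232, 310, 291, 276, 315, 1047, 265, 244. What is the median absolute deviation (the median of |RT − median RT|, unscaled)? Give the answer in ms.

44 ms

Sorted: 215, 217, 222, 232, 244, 265, 276, 291, 310, 315, 342, 354, 1047 → median = 276
|x − 276|: 66, 78, 61, 59, 54, 44, 34, 15, 0, 39, 771, 11, 32
Sorted deviations: 0, 11, 15, 32, 34, 39, 44, 54, 59, 61, 66, 78, 771 → MAD = 44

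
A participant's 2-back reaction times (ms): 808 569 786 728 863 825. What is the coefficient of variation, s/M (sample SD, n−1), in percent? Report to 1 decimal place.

13.8%

n = 6, Σ = 4579, M = 763.1667
Σ(x−M)² = 55258.833; s = √(55258.833/5) = 105.1274
CV = 105.1274 / 763.1667 = 0.13775 = 13.775%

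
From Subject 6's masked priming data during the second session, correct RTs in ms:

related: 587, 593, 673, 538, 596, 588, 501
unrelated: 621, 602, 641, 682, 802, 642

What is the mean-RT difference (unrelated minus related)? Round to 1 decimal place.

82.7 ms

M(related) = 4076/7 = 582.286
M(unrelated) = 3990/6 = 665.000
Difference = 665.000 − 582.286 = 82.714 ms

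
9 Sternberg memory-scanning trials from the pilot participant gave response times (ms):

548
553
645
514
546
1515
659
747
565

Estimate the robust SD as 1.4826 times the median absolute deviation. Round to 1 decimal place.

75.6 ms

Sorted: 514, 546, 548, 553, 565, 645, 659, 747, 1515 → median = 565
|x − 565| sorted: 0, 12, 17, 19, 51, 80, 94, 182, 950 → MAD = 51
Robust SD ≈ 1.4826 × 51 = 75.613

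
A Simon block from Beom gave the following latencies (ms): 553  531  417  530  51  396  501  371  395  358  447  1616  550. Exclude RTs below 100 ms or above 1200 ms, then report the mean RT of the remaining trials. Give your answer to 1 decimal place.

459.0 ms

Excluded: 51, 1616
Retained (n=11): Σ = 5049
Mean = 5049/11 = 459.0000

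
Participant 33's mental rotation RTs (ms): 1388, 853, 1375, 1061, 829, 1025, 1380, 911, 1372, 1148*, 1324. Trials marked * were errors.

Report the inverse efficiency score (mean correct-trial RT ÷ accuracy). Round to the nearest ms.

Correct trials (n=10): 1388, 853, 1375, 1061, 829, 1025, 1380, 911, 1372, 1324
Mean correct RT = 11518/10 = 1151.8000 ms
Proportion correct = 10/11
IES = 1151.8000 / (10/11) = 1266.980 ms

1267 ms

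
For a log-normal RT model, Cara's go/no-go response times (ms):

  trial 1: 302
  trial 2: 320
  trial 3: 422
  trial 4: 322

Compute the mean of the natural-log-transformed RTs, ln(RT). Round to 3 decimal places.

ln(RT): 5.7104, 5.7683, 6.0450, 5.7746
Σ ln(RT) = 23.2983
Mean = 23.2983/4 = 5.82458

5.825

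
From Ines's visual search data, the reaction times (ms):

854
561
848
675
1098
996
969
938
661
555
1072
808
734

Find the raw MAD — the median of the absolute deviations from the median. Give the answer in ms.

148 ms

Sorted: 555, 561, 661, 675, 734, 808, 848, 854, 938, 969, 996, 1072, 1098 → median = 848
|x − 848|: 6, 287, 0, 173, 250, 148, 121, 90, 187, 293, 224, 40, 114
Sorted deviations: 0, 6, 40, 90, 114, 121, 148, 173, 187, 224, 250, 287, 293 → MAD = 148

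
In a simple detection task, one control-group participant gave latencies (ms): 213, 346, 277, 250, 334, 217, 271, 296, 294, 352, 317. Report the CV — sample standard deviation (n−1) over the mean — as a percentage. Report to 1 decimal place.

n = 11, Σ = 3167, M = 287.9091
Σ(x−M)² = 23036.909; s = √(23036.909/10) = 47.9968
CV = 47.9968 / 287.9091 = 0.16671 = 16.671%

16.7%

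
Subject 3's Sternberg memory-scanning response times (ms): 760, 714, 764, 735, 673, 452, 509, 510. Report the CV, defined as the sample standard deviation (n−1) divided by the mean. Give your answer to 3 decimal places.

n = 8, Σ = 5117, M = 639.6250
Σ(x−M)² = 114769.875; s = √(114769.875/7) = 128.0457
CV = 128.0457 / 639.6250 = 0.20019

0.200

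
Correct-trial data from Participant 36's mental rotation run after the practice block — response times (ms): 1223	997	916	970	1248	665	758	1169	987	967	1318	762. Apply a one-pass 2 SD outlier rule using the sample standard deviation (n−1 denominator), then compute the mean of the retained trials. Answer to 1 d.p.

n = 12, ΣRT = 11980, M = 998.333
Σ(x−M)² = 477540.67; s = √(477540.67/11) = 208.357
Cutoffs: 998.333 ± 2·208.357 → [581.6, 1415.0]
No RTs fall outside the cutoffs; all 12 retained. Mean = 11980/12 = 998.333

998.3 ms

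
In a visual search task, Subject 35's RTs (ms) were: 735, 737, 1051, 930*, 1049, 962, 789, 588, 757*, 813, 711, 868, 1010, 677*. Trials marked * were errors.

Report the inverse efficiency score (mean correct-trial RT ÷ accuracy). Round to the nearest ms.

Correct trials (n=11): 735, 737, 1051, 1049, 962, 789, 588, 813, 711, 868, 1010
Mean correct RT = 9313/11 = 846.6364 ms
Proportion correct = 11/14
IES = 846.6364 / (11/14) = 1077.537 ms

1078 ms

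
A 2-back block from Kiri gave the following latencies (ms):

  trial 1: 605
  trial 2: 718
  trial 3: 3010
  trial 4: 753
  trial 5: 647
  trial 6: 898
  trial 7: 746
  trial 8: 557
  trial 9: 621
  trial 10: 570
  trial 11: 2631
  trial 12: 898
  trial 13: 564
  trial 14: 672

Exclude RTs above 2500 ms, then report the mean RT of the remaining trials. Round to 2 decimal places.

687.42 ms

Excluded: 2631, 3010
Retained (n=12): Σ = 8249
Mean = 8249/12 = 687.4167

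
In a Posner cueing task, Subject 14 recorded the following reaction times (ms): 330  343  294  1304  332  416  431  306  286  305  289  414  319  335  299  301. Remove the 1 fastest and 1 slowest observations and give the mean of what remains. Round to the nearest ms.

Sorted: 286, 289, 294, 299, 301, 305, 306, 319, 330, 332, 335, 343, 414, 416, 431, 1304
Drop lowest 1 (286) and highest 1 (1304)
Remaining (n=14): Σ = 4714, mean = 4714/14 = 336.714

337 ms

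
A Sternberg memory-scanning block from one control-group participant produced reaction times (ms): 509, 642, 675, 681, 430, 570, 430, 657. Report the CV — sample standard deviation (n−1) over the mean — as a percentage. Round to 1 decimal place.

n = 8, Σ = 4594, M = 574.2500
Σ(x−M)² = 78875.500; s = √(78875.500/7) = 106.1505
CV = 106.1505 / 574.2500 = 0.18485 = 18.485%

18.5%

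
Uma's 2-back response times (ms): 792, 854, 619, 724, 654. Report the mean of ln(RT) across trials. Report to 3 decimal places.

ln(RT): 6.6746, 6.7499, 6.4281, 6.5848, 6.4831
Σ ln(RT) = 32.9205
Mean = 32.9205/5 = 6.58410

6.584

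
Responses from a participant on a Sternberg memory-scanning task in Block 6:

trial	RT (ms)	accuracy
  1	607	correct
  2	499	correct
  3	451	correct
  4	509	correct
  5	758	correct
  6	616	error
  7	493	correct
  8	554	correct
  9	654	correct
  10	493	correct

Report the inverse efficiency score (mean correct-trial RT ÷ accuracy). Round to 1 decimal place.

619.5 ms

Correct trials (n=9): 607, 499, 451, 509, 758, 493, 554, 654, 493
Mean correct RT = 5018/9 = 557.5556 ms
Proportion correct = 9/10
IES = 557.5556 / (9/10) = 619.506 ms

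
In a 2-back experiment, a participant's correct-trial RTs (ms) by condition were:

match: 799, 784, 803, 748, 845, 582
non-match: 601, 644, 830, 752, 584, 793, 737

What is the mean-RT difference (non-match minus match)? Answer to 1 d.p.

M(match) = 4561/6 = 760.167
M(non-match) = 4941/7 = 705.857
Difference = 705.857 − 760.167 = -54.310 ms

-54.3 ms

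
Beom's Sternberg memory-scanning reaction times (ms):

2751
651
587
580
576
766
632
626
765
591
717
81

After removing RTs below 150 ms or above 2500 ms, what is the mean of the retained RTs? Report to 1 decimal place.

Excluded: 81, 2751
Retained (n=10): Σ = 6491
Mean = 6491/10 = 649.1000

649.1 ms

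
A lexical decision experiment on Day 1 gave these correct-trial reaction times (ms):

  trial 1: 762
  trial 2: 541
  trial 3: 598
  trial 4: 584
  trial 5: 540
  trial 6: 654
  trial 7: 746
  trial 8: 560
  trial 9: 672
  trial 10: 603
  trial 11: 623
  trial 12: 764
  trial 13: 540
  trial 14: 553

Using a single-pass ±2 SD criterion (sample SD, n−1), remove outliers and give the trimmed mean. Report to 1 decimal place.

n = 14, ΣRT = 8740, M = 624.286
Σ(x−M)² = 89586.86; s = √(89586.86/13) = 83.014
Cutoffs: 624.286 ± 2·83.014 → [458.3, 790.3]
No RTs fall outside the cutoffs; all 14 retained. Mean = 8740/14 = 624.286

624.3 ms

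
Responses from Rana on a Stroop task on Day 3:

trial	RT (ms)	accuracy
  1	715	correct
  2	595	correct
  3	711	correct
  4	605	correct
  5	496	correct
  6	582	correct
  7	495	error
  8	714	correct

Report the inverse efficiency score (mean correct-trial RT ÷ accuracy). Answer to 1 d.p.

Correct trials (n=7): 715, 595, 711, 605, 496, 582, 714
Mean correct RT = 4418/7 = 631.1429 ms
Proportion correct = 7/8
IES = 631.1429 / (7/8) = 721.306 ms

721.3 ms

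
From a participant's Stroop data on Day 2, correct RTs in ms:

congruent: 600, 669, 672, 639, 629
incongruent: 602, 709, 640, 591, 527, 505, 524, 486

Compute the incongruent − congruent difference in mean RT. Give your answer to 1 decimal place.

-68.8 ms

M(congruent) = 3209/5 = 641.800
M(incongruent) = 4584/8 = 573.000
Difference = 573.000 − 641.800 = -68.800 ms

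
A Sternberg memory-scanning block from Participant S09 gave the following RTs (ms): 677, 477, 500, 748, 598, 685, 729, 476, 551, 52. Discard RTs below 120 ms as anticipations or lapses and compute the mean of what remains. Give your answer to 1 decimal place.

604.6 ms

Excluded: 52
Retained (n=9): Σ = 5441
Mean = 5441/9 = 604.5556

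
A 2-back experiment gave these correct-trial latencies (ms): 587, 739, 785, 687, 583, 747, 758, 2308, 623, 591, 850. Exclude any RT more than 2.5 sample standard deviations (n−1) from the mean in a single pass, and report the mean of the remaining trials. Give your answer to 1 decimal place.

695.0 ms

n = 11, ΣRT = 9258, M = 841.636
Σ(x−M)² = 2446250.55; s = √(2446250.55/10) = 494.596
Cutoffs: 841.636 ± 2.5·494.596 → [-394.9, 2078.1]
Outside: 2308 → excluded.
Retained (n=10): Σ = 6950, mean = 6950/10 = 695.000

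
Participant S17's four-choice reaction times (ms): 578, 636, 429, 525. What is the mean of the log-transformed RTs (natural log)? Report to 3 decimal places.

ln(RT): 6.3596, 6.4552, 6.0615, 6.2634
Σ ln(RT) = 25.1396
Mean = 25.1396/4 = 6.28491

6.285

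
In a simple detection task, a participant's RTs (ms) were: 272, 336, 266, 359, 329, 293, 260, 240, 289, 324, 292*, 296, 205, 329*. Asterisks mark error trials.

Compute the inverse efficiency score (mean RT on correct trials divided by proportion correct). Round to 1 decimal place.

337.3 ms

Correct trials (n=12): 272, 336, 266, 359, 329, 293, 260, 240, 289, 324, 296, 205
Mean correct RT = 3469/12 = 289.0833 ms
Proportion correct = 12/14
IES = 289.0833 / (12/14) = 337.264 ms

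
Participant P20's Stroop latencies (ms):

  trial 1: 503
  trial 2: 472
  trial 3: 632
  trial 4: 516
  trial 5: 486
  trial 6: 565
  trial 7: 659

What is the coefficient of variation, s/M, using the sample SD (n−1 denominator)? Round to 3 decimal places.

0.134

n = 7, Σ = 3833, M = 547.5714
Σ(x−M)² = 32333.714; s = √(32333.714/6) = 73.4095
CV = 73.4095 / 547.5714 = 0.13406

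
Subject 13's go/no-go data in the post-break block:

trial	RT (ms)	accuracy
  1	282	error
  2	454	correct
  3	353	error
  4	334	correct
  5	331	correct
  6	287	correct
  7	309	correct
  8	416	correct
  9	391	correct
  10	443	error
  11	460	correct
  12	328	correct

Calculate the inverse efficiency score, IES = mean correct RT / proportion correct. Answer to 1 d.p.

490.4 ms

Correct trials (n=9): 454, 334, 331, 287, 309, 416, 391, 460, 328
Mean correct RT = 3310/9 = 367.7778 ms
Proportion correct = 9/12
IES = 367.7778 / (9/12) = 490.370 ms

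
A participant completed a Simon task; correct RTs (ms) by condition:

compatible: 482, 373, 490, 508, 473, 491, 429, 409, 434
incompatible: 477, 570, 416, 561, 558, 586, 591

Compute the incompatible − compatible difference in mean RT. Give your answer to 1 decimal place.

M(compatible) = 4089/9 = 454.333
M(incompatible) = 3759/7 = 537.000
Difference = 537.000 − 454.333 = 82.667 ms

82.7 ms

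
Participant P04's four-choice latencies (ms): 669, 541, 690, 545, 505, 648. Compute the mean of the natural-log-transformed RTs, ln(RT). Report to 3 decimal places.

ln(RT): 6.5058, 6.2934, 6.5367, 6.3008, 6.2246, 6.4739
Σ ln(RT) = 38.3351
Mean = 38.3351/6 = 6.38919

6.389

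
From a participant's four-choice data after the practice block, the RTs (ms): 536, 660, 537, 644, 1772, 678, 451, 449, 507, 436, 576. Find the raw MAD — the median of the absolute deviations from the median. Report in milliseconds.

Sorted: 436, 449, 451, 507, 536, 537, 576, 644, 660, 678, 1772 → median = 537
|x − 537|: 1, 123, 0, 107, 1235, 141, 86, 88, 30, 101, 39
Sorted deviations: 0, 1, 30, 39, 86, 88, 101, 107, 123, 141, 1235 → MAD = 88

88 ms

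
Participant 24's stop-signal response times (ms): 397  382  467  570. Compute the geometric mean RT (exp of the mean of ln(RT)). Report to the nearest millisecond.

448 ms

ln(RT): 5.9839, 5.9454, 6.1463, 6.3456
Mean ln(RT) = 24.4213/4 = 6.10533
Geometric mean = exp(6.10533) = 448.24 ms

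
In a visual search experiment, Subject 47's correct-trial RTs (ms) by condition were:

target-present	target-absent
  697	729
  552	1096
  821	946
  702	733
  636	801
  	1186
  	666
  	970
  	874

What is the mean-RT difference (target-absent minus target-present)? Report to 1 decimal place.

207.4 ms

M(target-present) = 3408/5 = 681.600
M(target-absent) = 8001/9 = 889.000
Difference = 889.000 − 681.600 = 207.400 ms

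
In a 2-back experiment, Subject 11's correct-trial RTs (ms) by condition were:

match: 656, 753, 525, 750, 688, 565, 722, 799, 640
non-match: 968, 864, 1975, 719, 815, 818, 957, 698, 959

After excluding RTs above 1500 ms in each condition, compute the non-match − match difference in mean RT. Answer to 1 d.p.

non-match: exclude 1975
M(match) = 6098/9 = 677.556
M(non-match) = 6798/8 = 849.750
Difference = 849.750 − 677.556 = 172.194 ms

172.2 ms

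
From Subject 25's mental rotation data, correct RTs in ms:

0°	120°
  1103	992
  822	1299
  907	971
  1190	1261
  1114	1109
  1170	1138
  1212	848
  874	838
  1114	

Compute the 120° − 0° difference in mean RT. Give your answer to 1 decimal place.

0.8 ms

M(0°) = 9506/9 = 1056.222
M(120°) = 8456/8 = 1057.000
Difference = 1057.000 − 1056.222 = 0.778 ms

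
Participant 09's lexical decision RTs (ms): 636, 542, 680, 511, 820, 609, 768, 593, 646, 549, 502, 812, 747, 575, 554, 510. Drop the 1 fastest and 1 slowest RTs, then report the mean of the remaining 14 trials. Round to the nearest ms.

Sorted: 502, 510, 511, 542, 549, 554, 575, 593, 609, 636, 646, 680, 747, 768, 812, 820
Drop lowest 1 (502) and highest 1 (820)
Remaining (n=14): Σ = 8732, mean = 8732/14 = 623.714

624 ms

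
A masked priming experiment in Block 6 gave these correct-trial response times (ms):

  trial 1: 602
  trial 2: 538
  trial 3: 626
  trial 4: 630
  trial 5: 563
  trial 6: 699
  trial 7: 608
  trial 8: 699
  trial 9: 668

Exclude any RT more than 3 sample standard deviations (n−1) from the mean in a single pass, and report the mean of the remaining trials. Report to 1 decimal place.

n = 9, ΣRT = 5633, M = 625.889
Σ(x−M)² = 25050.89; s = √(25050.89/8) = 55.959
Cutoffs: 625.889 ± 3·55.959 → [458.0, 793.8]
No RTs fall outside the cutoffs; all 9 retained. Mean = 5633/9 = 625.889

625.9 ms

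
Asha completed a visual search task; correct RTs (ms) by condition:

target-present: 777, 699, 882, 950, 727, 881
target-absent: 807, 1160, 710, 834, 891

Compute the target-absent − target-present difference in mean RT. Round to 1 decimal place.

M(target-present) = 4916/6 = 819.333
M(target-absent) = 4402/5 = 880.400
Difference = 880.400 − 819.333 = 61.067 ms

61.1 ms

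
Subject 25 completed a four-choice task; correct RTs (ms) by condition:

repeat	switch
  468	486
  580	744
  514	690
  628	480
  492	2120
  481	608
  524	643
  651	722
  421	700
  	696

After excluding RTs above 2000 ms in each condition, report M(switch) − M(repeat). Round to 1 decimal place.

switch: exclude 2120
M(repeat) = 4759/9 = 528.778
M(switch) = 5769/9 = 641.000
Difference = 641.000 − 528.778 = 112.222 ms

112.2 ms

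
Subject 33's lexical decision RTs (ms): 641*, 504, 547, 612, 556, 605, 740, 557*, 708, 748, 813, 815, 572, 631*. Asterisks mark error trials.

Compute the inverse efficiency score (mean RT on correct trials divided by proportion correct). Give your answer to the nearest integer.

835 ms

Correct trials (n=11): 504, 547, 612, 556, 605, 740, 708, 748, 813, 815, 572
Mean correct RT = 7220/11 = 656.3636 ms
Proportion correct = 11/14
IES = 656.3636 / (11/14) = 835.372 ms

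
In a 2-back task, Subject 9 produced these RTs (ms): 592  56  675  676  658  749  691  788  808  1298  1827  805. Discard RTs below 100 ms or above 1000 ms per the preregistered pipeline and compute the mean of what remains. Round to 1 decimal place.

715.8 ms

Excluded: 56, 1298, 1827
Retained (n=9): Σ = 6442
Mean = 6442/9 = 715.7778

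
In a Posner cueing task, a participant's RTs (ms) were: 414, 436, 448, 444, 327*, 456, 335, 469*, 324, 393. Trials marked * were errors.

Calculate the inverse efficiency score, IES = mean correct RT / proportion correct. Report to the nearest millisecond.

Correct trials (n=8): 414, 436, 448, 444, 456, 335, 324, 393
Mean correct RT = 3250/8 = 406.2500 ms
Proportion correct = 8/10
IES = 406.2500 / (8/10) = 507.812 ms

508 ms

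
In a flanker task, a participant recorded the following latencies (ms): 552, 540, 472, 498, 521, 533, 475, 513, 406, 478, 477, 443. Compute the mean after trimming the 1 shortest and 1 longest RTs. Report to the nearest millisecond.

495 ms

Sorted: 406, 443, 472, 475, 477, 478, 498, 513, 521, 533, 540, 552
Drop lowest 1 (406) and highest 1 (552)
Remaining (n=10): Σ = 4950, mean = 4950/10 = 495.000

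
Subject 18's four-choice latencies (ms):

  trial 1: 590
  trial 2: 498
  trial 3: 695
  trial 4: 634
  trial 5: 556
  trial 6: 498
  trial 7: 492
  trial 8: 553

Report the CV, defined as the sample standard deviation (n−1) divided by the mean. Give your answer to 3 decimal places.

n = 8, Σ = 4516, M = 564.5000
Σ(x−M)² = 36816.000; s = √(36816.000/7) = 72.5219
CV = 72.5219 / 564.5000 = 0.12847

0.128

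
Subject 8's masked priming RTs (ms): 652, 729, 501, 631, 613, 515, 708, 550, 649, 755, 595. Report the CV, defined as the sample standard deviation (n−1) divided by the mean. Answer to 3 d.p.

0.133

n = 11, Σ = 6898, M = 627.0909
Σ(x−M)² = 70042.909; s = √(70042.909/10) = 83.6916
CV = 83.6916 / 627.0909 = 0.13346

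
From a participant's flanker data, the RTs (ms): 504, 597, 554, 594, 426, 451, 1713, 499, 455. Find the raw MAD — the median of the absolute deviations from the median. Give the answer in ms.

Sorted: 426, 451, 455, 499, 504, 554, 594, 597, 1713 → median = 504
|x − 504|: 0, 93, 50, 90, 78, 53, 1209, 5, 49
Sorted deviations: 0, 5, 49, 50, 53, 78, 90, 93, 1209 → MAD = 53

53 ms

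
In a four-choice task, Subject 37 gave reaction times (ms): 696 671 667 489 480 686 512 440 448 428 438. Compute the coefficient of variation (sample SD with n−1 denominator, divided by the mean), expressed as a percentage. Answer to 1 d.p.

n = 11, Σ = 5955, M = 541.3636
Σ(x−M)² = 127318.545; s = √(127318.545/10) = 112.8355
CV = 112.8355 / 541.3636 = 0.20843 = 20.843%

20.8%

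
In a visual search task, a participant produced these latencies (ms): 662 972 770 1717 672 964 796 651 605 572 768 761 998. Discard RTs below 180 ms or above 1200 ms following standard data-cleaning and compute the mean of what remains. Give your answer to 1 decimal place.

765.9 ms

Excluded: 1717
Retained (n=12): Σ = 9191
Mean = 9191/12 = 765.9167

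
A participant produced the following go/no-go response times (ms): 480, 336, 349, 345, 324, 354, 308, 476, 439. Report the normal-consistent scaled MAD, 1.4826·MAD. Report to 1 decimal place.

37.1 ms

Sorted: 308, 324, 336, 345, 349, 354, 439, 476, 480 → median = 349
|x − 349| sorted: 0, 4, 5, 13, 25, 41, 90, 127, 131 → MAD = 25
Robust SD ≈ 1.4826 × 25 = 37.065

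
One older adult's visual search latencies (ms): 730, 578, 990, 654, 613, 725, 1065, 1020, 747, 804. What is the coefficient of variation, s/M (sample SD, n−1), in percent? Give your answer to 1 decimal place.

22.0%

n = 10, Σ = 7926, M = 792.6000
Σ(x−M)² = 273096.400; s = √(273096.400/9) = 174.1954
CV = 174.1954 / 792.6000 = 0.21978 = 21.978%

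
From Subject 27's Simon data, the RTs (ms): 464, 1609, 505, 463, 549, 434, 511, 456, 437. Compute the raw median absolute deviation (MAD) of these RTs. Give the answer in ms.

30 ms

Sorted: 434, 437, 456, 463, 464, 505, 511, 549, 1609 → median = 464
|x − 464|: 0, 1145, 41, 1, 85, 30, 47, 8, 27
Sorted deviations: 0, 1, 8, 27, 30, 41, 47, 85, 1145 → MAD = 30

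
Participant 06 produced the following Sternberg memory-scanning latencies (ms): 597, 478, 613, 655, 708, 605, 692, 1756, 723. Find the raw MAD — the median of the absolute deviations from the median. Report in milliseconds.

Sorted: 478, 597, 605, 613, 655, 692, 708, 723, 1756 → median = 655
|x − 655|: 58, 177, 42, 0, 53, 50, 37, 1101, 68
Sorted deviations: 0, 37, 42, 50, 53, 58, 68, 177, 1101 → MAD = 53

53 ms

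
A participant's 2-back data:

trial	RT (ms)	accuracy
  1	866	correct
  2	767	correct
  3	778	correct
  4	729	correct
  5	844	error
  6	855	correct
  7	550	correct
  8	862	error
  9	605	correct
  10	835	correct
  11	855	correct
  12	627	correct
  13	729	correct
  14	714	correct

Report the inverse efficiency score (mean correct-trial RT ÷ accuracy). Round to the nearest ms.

Correct trials (n=12): 866, 767, 778, 729, 855, 550, 605, 835, 855, 627, 729, 714
Mean correct RT = 8910/12 = 742.5000 ms
Proportion correct = 12/14
IES = 742.5000 / (12/14) = 866.250 ms

866 ms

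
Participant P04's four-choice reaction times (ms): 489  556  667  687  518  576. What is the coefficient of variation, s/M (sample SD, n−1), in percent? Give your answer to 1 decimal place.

n = 6, Σ = 3493, M = 582.1667
Σ(x−M)² = 31706.833; s = √(31706.833/5) = 79.6327
CV = 79.6327 / 582.1667 = 0.13679 = 13.679%

13.7%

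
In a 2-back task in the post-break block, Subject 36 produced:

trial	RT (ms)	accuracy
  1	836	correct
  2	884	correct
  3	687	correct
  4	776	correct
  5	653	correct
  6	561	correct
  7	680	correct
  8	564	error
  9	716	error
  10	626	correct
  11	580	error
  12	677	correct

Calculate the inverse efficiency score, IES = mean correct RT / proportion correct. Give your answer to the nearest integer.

Correct trials (n=9): 836, 884, 687, 776, 653, 561, 680, 626, 677
Mean correct RT = 6380/9 = 708.8889 ms
Proportion correct = 9/12
IES = 708.8889 / (9/12) = 945.185 ms

945 ms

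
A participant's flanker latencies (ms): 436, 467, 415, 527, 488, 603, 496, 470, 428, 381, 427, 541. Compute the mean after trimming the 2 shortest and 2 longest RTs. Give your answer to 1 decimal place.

Sorted: 381, 415, 427, 428, 436, 467, 470, 488, 496, 527, 541, 603
Drop lowest 2 (381, 415) and highest 2 (541, 603)
Remaining (n=8): Σ = 3739, mean = 3739/8 = 467.375

467.4 ms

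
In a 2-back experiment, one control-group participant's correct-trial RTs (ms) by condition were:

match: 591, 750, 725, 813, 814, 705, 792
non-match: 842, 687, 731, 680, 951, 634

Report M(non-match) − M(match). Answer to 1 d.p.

12.7 ms

M(match) = 5190/7 = 741.429
M(non-match) = 4525/6 = 754.167
Difference = 754.167 − 741.429 = 12.738 ms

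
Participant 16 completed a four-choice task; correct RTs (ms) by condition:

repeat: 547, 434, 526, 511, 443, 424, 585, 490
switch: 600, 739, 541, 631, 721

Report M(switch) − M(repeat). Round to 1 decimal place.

151.4 ms

M(repeat) = 3960/8 = 495.000
M(switch) = 3232/5 = 646.400
Difference = 646.400 − 495.000 = 151.400 ms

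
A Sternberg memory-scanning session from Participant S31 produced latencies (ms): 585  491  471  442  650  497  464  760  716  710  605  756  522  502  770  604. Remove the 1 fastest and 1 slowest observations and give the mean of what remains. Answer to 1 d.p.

595.2 ms

Sorted: 442, 464, 471, 491, 497, 502, 522, 585, 604, 605, 650, 710, 716, 756, 760, 770
Drop lowest 1 (442) and highest 1 (770)
Remaining (n=14): Σ = 8333, mean = 8333/14 = 595.214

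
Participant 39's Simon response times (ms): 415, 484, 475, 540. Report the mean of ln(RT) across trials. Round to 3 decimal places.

ln(RT): 6.0283, 6.1821, 6.1633, 6.2916
Σ ln(RT) = 24.6652
Mean = 24.6652/4 = 6.16631

6.166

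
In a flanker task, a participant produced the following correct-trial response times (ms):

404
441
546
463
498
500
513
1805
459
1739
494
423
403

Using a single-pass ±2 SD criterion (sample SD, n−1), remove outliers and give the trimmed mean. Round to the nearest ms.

n = 13, ΣRT = 8688, M = 668.308
Σ(x−M)² = 2903298.77; s = √(2903298.77/12) = 491.876
Cutoffs: 668.308 ± 2·491.876 → [-315.4, 1652.1]
Outside: 1739, 1805 → excluded.
Retained (n=11): Σ = 5144, mean = 5144/11 = 467.636

468 ms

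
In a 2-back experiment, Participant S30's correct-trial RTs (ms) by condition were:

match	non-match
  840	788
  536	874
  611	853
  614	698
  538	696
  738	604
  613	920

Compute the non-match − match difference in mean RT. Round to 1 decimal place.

M(match) = 4490/7 = 641.429
M(non-match) = 5433/7 = 776.143
Difference = 776.143 − 641.429 = 134.714 ms

134.7 ms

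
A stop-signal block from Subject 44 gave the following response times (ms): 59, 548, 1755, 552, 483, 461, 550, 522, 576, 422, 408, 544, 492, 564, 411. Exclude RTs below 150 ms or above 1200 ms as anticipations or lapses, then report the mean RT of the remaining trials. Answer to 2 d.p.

502.54 ms

Excluded: 59, 1755
Retained (n=13): Σ = 6533
Mean = 6533/13 = 502.5385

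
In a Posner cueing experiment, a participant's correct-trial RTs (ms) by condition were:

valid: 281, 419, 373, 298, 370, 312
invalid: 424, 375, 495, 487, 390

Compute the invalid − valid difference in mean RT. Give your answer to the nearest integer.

92 ms

M(valid) = 2053/6 = 342.167
M(invalid) = 2171/5 = 434.200
Difference = 434.200 − 342.167 = 92.033 ms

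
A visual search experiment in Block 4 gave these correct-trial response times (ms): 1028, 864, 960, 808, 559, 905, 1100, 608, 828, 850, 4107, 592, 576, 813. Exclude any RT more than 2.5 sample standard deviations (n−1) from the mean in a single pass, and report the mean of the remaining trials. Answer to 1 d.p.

n = 14, ΣRT = 14598, M = 1042.714
Σ(x−M)² = 10486112.86; s = √(10486112.86/13) = 898.123
Cutoffs: 1042.714 ± 2.5·898.123 → [-1202.6, 3288.0]
Outside: 4107 → excluded.
Retained (n=13): Σ = 10491, mean = 10491/13 = 807.000

807.0 ms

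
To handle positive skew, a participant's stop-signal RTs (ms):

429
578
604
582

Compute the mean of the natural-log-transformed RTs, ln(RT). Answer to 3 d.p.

ln(RT): 6.0615, 6.3596, 6.4036, 6.3665
Σ ln(RT) = 25.1911
Mean = 25.1911/4 = 6.29777

6.298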